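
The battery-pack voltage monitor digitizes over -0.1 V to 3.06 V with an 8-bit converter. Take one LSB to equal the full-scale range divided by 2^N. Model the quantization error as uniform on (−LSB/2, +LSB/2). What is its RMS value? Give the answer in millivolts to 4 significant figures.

The full-scale span is 3.06 − (-0.1) = 3.16 V.
Step size = 3.16/256 V = 12.3438 mV.
V_rms = LSB/√12 = 12.3438 mV / √12 = 3.563 mV.

3.563 mV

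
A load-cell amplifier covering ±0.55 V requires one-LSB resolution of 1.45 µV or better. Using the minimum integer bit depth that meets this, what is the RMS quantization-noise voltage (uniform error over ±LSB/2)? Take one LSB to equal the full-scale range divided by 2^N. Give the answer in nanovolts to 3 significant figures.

303 nV

The full-scale span is 0.55 − (-0.55) = 1.1 V.
1.1 V / 1.45 µV = 758600. Since 2^19 = 524288 and 2^20 = 1048576, N = 20.
Step size = 1.1/1048576 V = 1.0490 µV.
V_rms = LSB/√12 = 303 nV.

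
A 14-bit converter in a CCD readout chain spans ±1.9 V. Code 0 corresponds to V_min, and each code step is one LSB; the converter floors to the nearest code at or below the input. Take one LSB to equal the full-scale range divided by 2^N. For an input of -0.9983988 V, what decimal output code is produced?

Range = 1.9 − (-1.9) = 3.8 V. LSB = 3.8 V / 2^14 ≈ 231.9 µV.
code = ⌊(V_in − V_min)/LSB⌋ = ⌊(V_in − V_min) × 2^14 / range⌋
     = ⌊(-0.9983988 − (-1.9)) × 16384 / 3.8⌋ = ⌊0.9016012 × 16384/3.8⌋
     = ⌊3887.325⌋ = 3887.

3887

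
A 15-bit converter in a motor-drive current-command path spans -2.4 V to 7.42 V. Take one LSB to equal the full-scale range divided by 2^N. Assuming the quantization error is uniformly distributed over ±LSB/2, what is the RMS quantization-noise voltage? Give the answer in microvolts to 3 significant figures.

86.5 µV

Full-scale range = 7.42 V − (-2.4 V) = 9.82 V.
LSB = 9.82 V ÷ 2^15 = 9.82/32768 V = 299.68 µV.
RMS of a uniform error over width LSB is LSB/√12 = 86.5 µV.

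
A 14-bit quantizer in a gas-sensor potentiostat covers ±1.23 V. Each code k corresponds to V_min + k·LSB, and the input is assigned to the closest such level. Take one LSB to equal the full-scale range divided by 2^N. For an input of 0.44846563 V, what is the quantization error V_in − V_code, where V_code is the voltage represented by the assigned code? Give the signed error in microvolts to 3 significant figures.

−21.9 µV

Range = 1.23 − (-1.23) = 2.46 V. LSB = 2.46 V / 2^14 ≈ 150.1 µV.
(V_in − V_min)/LSB = (0.44846563 − (-1.23)) × 16384/2.46 = 11178.8540 → nearest code k = 11179.
V_code = V_min + k × range/2^14 = -1.23 + 11179 × 2.46/16384 = 0.44848754883 V.
e = 0.44846563 − (0.44848754883) = −21.9 µV.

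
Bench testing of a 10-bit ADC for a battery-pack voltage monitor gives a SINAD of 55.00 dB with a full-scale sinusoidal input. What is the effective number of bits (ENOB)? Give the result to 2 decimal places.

8.84 bits

Inverting SNR = 6.02 N + 1.76: N_eff = (55.00 − 1.76)/6.02 = 8.8439.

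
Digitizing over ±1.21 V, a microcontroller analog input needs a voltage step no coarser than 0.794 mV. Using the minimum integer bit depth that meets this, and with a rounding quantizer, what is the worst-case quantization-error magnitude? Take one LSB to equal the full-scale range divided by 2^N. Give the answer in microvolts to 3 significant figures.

295 µV

Full-scale range = 1.21 V − (-1.21 V) = 2.42 V.
Levels needed ≥ 2.42/0.794 mV = 3048. 2^12 = 4096 suffices, so N_min = 12.
LSB = 2.42 V / 2^12 = 0.59082 mV.
Half an LSB is 295 µV.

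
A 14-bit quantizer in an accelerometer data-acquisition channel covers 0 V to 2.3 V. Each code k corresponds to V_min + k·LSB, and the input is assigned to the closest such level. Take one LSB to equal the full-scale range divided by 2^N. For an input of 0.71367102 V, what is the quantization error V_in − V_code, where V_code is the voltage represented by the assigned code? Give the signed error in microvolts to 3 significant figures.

Span = 2.3 V. LSB = 2.3 V / 2^14 ≈ 140.4 µV.
(V_in − V_min)/LSB = (0.71367102 − (0)) × 16384/2.3 = 5083.8200 → nearest code k = 5084.
Reconstructed level: 0 + 5084 × 2.3/16384 V = 0.71369628906 V.
Error = V_in − V_code = 0.71367102 − (0.71369628906) = −25.3 µV.

−25.3 µV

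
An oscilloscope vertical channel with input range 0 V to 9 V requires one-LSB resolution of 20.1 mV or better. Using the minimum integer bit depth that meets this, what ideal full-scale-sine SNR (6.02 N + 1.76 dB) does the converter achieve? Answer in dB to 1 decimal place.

Span = 9 V.
Need 2^N ≥ 9 V / 20.1 mV = 447.8 → N_min = 9.
6.02(9) + 1.76 = 55.94 dB.

55.9 dB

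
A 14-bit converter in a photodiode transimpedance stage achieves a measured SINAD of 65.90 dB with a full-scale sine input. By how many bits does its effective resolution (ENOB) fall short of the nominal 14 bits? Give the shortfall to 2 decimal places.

N_eff = (65.90 − 1.76)/6.02 = 10.6545 bits.
14 − 10.6545 = 3.35 bits below nominal.

3.35 bits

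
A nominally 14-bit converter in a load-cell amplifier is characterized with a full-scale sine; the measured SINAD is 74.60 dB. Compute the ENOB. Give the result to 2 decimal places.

ENOB = (74.60 − 1.76)/6.02 = 12.0997 bits.

12.10 bits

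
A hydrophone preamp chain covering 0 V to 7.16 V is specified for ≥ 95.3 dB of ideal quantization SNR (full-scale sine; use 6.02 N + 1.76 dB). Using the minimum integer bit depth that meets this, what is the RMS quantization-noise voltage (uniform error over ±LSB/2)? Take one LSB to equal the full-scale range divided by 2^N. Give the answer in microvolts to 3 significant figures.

31.5 µV

Span = 7.16 V.
Solving 6.02 N ≥ 95.3 − 1.76: N ≥ 15.538. Round up → N = 16.
One LSB is 7.16 V / 65536 = 109.25 µV.
σ_q = LSB/√12 = 109.25 µV/3.4641 = 31.5 µV.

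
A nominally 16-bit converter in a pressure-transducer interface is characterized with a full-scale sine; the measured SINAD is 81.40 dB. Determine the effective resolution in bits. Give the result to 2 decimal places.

ENOB = (81.40 − 1.76)/6.02 = 13.2292 bits.

13.23 bits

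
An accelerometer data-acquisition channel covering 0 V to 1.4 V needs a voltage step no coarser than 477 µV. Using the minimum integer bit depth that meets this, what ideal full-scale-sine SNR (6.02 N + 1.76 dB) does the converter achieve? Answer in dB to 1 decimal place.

74.0 dB

Range is 1.4 V.
Required number of levels: 1.4/477 µV = 2935.0; smallest N with 2^N ≥ that is 12.
6.02(12) + 1.76 = 74.00 dB.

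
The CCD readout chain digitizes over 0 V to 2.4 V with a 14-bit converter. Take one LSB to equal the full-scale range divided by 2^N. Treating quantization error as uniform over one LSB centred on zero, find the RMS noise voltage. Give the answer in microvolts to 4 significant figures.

Range is 2.4 V.
One LSB is 2.4 V / 16384 = 146.484 µV.
For a uniform distribution on [−LSB/2, +LSB/2], V_rms = LSB/√12 = 146.484 µV/3.4641 = 42.29 µV.

42.29 µV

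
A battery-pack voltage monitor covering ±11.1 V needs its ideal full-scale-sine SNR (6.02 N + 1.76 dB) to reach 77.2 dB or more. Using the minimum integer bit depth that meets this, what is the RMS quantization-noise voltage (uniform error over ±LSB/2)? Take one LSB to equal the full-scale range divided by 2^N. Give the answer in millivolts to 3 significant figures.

0.782 mV

The full-scale span is 11.1 − (-11.1) = 22.2 V.
Required N = ⌈(77.2 − 1.76)/6.02⌉ = ⌈12.532⌉ = 13.
LSB = 22.2 V / 2^13 = 2.7100 mV.
σ_q = LSB/√12 = 2.7100 mV/3.4641 = 0.782 mV.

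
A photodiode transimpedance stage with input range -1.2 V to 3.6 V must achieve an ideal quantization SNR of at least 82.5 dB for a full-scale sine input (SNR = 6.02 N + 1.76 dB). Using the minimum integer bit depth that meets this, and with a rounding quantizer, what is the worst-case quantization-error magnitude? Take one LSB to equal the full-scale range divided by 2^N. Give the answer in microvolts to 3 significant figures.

Span: 3.6 V − (-1.2 V) = 4.8 V.
6.02 N + 1.76 ≥ 82.5 gives N ≥ 13.412, so the minimum integer is 14.
One LSB is 4.8 V / 16384 = 292.97 µV.
Half an LSB is 146 µV.

146 µV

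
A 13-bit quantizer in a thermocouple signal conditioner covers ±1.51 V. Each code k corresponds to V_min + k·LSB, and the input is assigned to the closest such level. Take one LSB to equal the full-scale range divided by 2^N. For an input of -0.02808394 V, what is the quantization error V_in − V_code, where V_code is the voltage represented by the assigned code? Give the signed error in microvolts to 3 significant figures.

−66.4 µV

Full-scale range = 1.51 V − (-1.51 V) = 3.02 V. LSB = 3.02 V / 2^13 ≈ 368.7 µV.
Position in LSBs: (-0.02808394 − (-1.51)) × 8192/3.02 = 4019.8200; rounding gives k = 4020.
V_code = -1.51 + (4020/8192) × 3.02 = -0.02801757813 V.
Error = V_in − V_code = -0.02808394 − (-0.02801757813) = −66.4 µV.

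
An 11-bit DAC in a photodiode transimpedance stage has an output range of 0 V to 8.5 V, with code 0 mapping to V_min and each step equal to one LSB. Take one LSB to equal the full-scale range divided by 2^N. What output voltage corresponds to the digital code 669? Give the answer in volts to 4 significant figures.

2.777 V

V_FS = 8.5 V. LSB = 8.5 V / 2^11.
V_out = V_min + code × LSB = 0 V + 669 × 8.5 V / 2048
      = 0 + 2.77661 = 2.77661 V.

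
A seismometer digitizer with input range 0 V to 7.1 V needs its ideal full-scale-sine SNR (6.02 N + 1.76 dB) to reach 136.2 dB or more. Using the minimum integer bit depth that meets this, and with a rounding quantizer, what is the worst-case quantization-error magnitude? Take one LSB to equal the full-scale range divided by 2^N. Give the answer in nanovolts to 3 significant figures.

Range is 7.1 V.
6.02 N + 1.76 ≥ 136.2 gives N ≥ 22.332, so the minimum integer is 23.
Step size = 7.1/8388608 V = 0.84639 µV.
|e|_max = LSB/2 = 423 nV.

423 nV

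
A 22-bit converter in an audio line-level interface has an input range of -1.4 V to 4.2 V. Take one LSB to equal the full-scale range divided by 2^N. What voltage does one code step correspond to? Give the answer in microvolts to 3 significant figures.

1.34 µV

Range = 4.2 − (-1.4) = 5.6 V.
There are 2^22 = 4194304 steps.
Step size = 5.6/4194304 V = 1.34 µV.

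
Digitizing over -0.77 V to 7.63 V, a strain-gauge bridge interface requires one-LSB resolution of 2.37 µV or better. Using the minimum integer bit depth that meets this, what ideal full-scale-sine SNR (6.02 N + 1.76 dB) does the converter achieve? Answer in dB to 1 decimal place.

Full-scale range = 7.63 V − (-0.77 V) = 8.4 V.
8.4 V / 2.37 µV = 3.544e6. Since 2^21 = 2097152 and 2^22 = 4194304, N = 22.
Ideal SNR at N = 22: 6.02·22 + 1.76 = 134.2 dB.

134.2 dB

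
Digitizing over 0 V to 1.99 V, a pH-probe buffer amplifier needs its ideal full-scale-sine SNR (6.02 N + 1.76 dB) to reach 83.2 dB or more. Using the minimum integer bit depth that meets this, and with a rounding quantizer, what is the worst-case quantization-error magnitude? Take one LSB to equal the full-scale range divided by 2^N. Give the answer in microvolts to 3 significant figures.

Span = 1.99 V.
Required N = ⌈(83.2 − 1.76)/6.02⌉ = ⌈13.528⌉ = 14.
LSB = 1.99 V ÷ 2^14 = 1.99/16384 V = 121.46 µV.
Half an LSB is 60.7 µV.

60.7 µV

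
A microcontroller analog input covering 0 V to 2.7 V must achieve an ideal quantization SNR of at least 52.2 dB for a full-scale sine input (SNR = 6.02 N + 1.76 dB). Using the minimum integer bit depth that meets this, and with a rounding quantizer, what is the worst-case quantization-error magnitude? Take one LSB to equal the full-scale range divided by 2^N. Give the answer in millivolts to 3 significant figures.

2.64 mV

Span = 2.7 V.
N ≥ (52.2 − 1.76)/6.02 = 8.379 → N_min = 9.
One LSB is 2.7 V / 512 = 5.2734 mV.
|e|_max = LSB/2 = 2.64 mV.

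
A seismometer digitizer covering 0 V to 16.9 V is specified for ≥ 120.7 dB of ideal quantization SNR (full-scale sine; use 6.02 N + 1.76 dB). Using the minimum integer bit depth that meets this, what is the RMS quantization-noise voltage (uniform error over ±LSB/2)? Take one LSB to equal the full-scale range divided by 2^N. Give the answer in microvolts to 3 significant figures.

4.65 µV

V_FS = 16.9 V.
6.02 N + 1.76 ≥ 120.7 gives N ≥ 19.757, so the minimum integer is 20.
Step size = 16.9/1048576 V = 16.117 µV.
σ_q = LSB/√12 = 16.117 µV/3.4641 = 4.65 µV.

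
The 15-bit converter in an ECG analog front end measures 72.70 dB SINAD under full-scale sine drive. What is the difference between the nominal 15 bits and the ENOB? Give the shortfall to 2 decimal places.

3.22 bits

Effective bits = (72.70 − 1.76)/6.02 = 11.7841.
Shortfall = 15 − 11.7841 = 3.2159 bits.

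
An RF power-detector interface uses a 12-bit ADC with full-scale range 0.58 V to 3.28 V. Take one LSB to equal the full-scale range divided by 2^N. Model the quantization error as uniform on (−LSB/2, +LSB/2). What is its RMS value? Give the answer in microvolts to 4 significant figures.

The full-scale span is 3.28 − (0.58) = 2.7 V.
One LSB is 2.7 V / 4096 = 0.659180 mV.
σ_q = LSB/√12 = 0.659180 mV/3.4641 = 190.3 µV.

190.3 µV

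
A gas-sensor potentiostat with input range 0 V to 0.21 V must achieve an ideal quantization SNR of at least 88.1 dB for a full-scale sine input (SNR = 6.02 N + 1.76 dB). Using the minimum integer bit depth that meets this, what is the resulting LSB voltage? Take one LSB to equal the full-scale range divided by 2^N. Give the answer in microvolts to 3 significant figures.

6.41 µV

Range is 0.21 V.
Solving 6.02 N ≥ 88.1 − 1.76: N ≥ 14.342. Round up → N = 15.
LSB = 0.21 V ÷ 2^15 = 0.21/32768 V = 6.41 µV.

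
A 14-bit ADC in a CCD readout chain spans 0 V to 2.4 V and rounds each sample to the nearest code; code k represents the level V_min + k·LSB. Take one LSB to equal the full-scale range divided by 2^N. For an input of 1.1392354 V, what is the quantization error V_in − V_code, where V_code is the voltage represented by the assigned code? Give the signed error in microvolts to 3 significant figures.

+26.4 µV

Full-scale range = 2.4 V. LSB = 2.4 V / 2^14 ≈ 146.5 µV.
(1.1392354 − (0)) / LSB = 1.1392354 × 16384/2.4 = 7777.1803. Nearest integer: k = 7777.
Reconstructed level: 0 + 7777 × 2.4/16384 V = 1.1392089844 V.
Error = V_in − V_code = 1.1392354 − (1.1392089844) = +26.4 µV.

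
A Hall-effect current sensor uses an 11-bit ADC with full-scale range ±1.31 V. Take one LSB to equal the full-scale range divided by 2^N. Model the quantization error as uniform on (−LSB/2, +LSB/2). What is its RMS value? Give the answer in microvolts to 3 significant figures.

369 µV

Full-scale range = 1.31 V − (-1.31 V) = 2.62 V.
LSB = 2.62 V / 2^11 = 1.2793 mV.
V_rms = LSB/√12 = 1.2793 mV / √12 = 369 µV.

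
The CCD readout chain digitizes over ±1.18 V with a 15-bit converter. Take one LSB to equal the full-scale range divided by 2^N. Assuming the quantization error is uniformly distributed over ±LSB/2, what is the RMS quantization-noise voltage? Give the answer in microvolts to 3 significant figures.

20.8 µV

Full-scale range = 1.18 V − (-1.18 V) = 2.36 V.
One LSB is 2.36 V / 32768 = 72.021 µV.
For a uniform distribution on [−LSB/2, +LSB/2], V_rms = LSB/√12 = 72.021 µV/3.4641 = 20.8 µV.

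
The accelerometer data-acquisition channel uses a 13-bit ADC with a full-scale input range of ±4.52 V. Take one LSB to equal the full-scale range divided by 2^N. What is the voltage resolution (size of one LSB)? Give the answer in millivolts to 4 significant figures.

Full-scale range = 4.52 V − (-4.52 V) = 9.04 V.
2^13 = 8192 levels.
One LSB is 9.04 V / 8192 = 1.104 mV.

1.104 mV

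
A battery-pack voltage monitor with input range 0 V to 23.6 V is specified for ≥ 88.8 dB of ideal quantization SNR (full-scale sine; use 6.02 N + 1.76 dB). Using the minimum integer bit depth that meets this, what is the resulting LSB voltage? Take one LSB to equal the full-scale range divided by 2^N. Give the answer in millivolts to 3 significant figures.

0.720 mV

V_FS = 23.6 V.
Required N = ⌈(88.8 − 1.76)/6.02⌉ = ⌈14.458⌉ = 15.
LSB = 23.6 V ÷ 2^15 = 23.6/32768 V = 0.720 mV.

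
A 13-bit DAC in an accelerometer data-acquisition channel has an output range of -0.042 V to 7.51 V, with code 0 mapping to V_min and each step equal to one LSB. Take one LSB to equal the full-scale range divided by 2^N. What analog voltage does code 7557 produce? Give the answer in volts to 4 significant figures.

6.925 V

The full-scale span is 7.51 − (-0.042) = 7.552 V. LSB = 7.552 V / 2^13.
V_out = V_min + code × LSB = -0.042 V + 7557 × 7.552 V / 8192
      = -0.042 V + 6.96661 V = 6.92461 V.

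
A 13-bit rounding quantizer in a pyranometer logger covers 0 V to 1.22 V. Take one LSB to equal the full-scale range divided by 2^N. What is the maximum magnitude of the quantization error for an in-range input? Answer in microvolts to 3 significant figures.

Range is 1.22 V.
LSB = 1.22 V ÷ 2^13 = 1.22/8192 V = 148.93 µV.
|e|_max = LSB/2 = 74.5 µV.

74.5 µV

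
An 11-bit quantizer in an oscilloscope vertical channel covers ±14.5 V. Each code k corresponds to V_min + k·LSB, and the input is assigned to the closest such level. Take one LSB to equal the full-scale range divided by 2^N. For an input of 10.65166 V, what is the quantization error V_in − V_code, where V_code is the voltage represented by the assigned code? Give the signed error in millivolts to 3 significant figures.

+3.22 mV

Full-scale range = 14.5 V − (-14.5 V) = 29 V. LSB = 29 V / 2^11 ≈ 14.16 mV.
(10.65166 − (-14.5)) / LSB = 25.15166 × 2048/29 = 1776.2276. Nearest integer: k = 1776.
Reconstructed level: -14.5 + 1776 × 29/2048 V = 10.64843750 V.
e = 10.65166 − (10.64843750) = +3.22 mV.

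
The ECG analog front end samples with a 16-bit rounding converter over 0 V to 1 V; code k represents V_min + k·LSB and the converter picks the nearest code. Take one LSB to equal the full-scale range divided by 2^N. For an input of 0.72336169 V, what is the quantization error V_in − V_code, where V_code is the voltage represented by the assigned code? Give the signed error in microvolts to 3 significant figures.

V_FS = 1 V. LSB = 1 V / 2^16 ≈ 15.26 µV.
(0.72336169 − (0)) / LSB = 0.72336169 × 65536/1 = 47406.2317. Nearest integer: k = 47406.
V_code = 0 + (47406/65536) × 1 = 0.72335815430 V.
Error = V_in − V_code = 0.72336169 − (0.72335815430) = +3.54 µV.

+3.54 µV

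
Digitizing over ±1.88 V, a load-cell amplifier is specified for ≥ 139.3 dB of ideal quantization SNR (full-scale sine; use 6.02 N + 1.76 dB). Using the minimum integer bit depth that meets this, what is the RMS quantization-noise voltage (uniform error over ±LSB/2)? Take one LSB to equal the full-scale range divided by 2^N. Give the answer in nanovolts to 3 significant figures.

129 nV

The full-scale span is 1.88 − (-1.88) = 3.76 V.
6.02 N + 1.76 ≥ 139.3 gives N ≥ 22.847, so the minimum integer is 23.
LSB = 3.76 V ÷ 2^23 = 3.76/8388608 V = 448.23 nV.
RMS noise = LSB/√12 = 129 nV.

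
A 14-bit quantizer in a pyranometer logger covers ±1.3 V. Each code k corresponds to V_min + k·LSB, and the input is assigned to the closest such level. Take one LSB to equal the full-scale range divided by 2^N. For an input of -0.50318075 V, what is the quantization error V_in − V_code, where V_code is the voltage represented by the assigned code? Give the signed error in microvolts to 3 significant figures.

Full-scale range = 1.3 V − (-1.3 V) = 2.6 V. LSB = 2.6 V / 2^14 ≈ 158.7 µV.
(V_in − V_min)/LSB = (-0.50318075 − (-1.3)) × 16384/2.6 = 5021.1872 → nearest code k = 5021.
V_code = -1.3 + (5021/16384) × 2.6 = -0.50321044922 V.
e = -0.50318075 − (-0.50321044922) = +29.7 µV.

+29.7 µV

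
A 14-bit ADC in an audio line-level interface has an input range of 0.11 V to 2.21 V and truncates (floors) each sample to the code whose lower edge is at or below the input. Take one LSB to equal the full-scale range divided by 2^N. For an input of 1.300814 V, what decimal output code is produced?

9290

Span: 2.21 V − (0.11 V) = 2.1 V. LSB = 2.1 V / 2^14 ≈ 128.2 µV.
code = ⌊(V_in − V_min)/LSB⌋ = ⌊(V_in − V_min) × 2^14 / range⌋
     = ⌊(1.300814 − (0.11)) × 16384 / 2.1⌋ = ⌊1.190814 × 16384/2.1⌋
     = ⌊9290.617⌋ = 9290.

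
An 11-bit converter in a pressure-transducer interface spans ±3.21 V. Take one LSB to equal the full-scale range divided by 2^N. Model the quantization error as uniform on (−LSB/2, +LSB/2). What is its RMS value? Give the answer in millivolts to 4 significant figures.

0.9049 mV

Span: 3.21 V − (-3.21 V) = 6.42 V.
One LSB is 6.42 V / 2048 = 3.13477 mV.
V_rms = LSB/√12 = 3.13477 mV / √12 = 0.9049 mV.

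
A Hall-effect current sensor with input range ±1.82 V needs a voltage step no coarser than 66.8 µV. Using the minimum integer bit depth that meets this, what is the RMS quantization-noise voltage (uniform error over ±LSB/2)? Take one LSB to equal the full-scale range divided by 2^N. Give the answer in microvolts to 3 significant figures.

16.0 µV

Span: 1.82 V − (-1.82 V) = 3.64 V.
3.64 V / 66.8 µV = 54490. Since 2^15 = 32768 and 2^16 = 65536, N = 16.
LSB = 3.64 V / 2^16 = 55.542 µV.
V_rms = LSB/√12 = 16.0 µV.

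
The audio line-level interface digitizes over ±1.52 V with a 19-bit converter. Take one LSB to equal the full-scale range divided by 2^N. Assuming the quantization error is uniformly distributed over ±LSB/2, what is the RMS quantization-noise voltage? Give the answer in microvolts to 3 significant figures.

1.67 µV

Span: 1.52 V − (-1.52 V) = 3.04 V.
LSB = 3.04 V ÷ 2^19 = 3.04/524288 V = 5.7983 µV.
RMS of a uniform error over width LSB is LSB/√12 = 1.67 µV.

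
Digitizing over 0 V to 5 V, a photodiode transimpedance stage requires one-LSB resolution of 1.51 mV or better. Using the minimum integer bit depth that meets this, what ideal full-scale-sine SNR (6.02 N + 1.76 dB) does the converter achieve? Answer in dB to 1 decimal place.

Full-scale range = 5 V.
Levels needed ≥ 5/1.51 mV = 3311. 2^12 = 4096 suffices, so N_min = 12.
SNR = 6.02 × 12 + 1.76 = 74.00 dB.

74.0 dB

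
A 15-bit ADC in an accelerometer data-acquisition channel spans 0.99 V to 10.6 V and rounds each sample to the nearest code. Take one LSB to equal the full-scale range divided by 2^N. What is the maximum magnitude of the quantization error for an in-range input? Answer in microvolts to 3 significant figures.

147 µV

Range = 10.6 − (0.99) = 9.61 V.
One LSB is 9.61 V / 32768 = 293.27 µV.
Worst-case error for round-to-nearest is half an LSB: 147 µV.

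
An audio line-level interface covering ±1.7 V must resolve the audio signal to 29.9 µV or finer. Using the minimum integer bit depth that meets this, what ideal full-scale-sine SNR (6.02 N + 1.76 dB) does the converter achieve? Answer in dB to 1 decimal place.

104.1 dB

Full-scale range = 1.7 V − (-1.7 V) = 3.4 V.
Need 2^N ≥ 3.4 V / 29.9 µV = 113700 → N_min = 17.
6.02(17) + 1.76 = 104.10 dB.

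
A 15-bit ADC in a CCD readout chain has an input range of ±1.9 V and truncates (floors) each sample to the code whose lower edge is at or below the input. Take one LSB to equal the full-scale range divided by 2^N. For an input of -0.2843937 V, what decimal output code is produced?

Range = 1.9 − (-1.9) = 3.8 V. LSB = 3.8 V / 2^15 ≈ 116.0 µV.
(V_in − V_min) × 2^15/range = (-0.2843937 − (-1.9)) × 32768/3.8 = 13931.628.
Floor → code = 13931.

13931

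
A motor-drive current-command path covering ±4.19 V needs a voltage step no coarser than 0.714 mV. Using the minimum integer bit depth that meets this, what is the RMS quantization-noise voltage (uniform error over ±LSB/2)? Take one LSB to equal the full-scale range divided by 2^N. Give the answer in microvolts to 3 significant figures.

148 µV

Full-scale range = 4.19 V − (-4.19 V) = 8.38 V.
Levels needed ≥ 8.38/0.714 mV = 11740. 2^14 = 16384 suffices, so N_min = 14.
Step size = 8.38/16384 V = 0.51147 mV.
RMS noise = LSB/√12 = 148 µV.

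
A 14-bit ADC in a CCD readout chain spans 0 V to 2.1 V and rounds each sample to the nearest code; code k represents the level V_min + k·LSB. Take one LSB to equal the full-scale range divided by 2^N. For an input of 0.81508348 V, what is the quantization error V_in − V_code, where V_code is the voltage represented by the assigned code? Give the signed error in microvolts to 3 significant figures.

+26.1 µV

Full-scale range = 2.1 V. LSB = 2.1 V / 2^14 ≈ 128.2 µV.
(V_in − V_min)/LSB = (0.81508348 − (0)) × 16384/2.1 = 6359.2037 → nearest code k = 6359.
V_code = 0 + (6359/16384) × 2.1 = 0.81505737305 V.
e = 0.81508348 − (0.81505737305) = +26.1 µV.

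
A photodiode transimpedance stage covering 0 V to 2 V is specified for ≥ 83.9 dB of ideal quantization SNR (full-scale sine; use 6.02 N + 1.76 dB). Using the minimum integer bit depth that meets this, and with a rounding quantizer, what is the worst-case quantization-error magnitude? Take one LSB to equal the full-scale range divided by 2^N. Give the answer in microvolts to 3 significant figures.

61.0 µV

Full-scale range = 2 V.
Solving 6.02 N ≥ 83.9 − 1.76: N ≥ 13.645. Round up → N = 14.
One LSB is 2 V / 16384 = 122.07 µV.
|e|_max = LSB/2 = 61.0 µV.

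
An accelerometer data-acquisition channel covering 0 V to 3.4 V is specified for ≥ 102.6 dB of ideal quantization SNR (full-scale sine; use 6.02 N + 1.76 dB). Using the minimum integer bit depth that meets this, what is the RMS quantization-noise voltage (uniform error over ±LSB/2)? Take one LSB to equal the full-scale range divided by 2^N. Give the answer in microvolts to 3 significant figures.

7.49 µV

Full-scale range = 3.4 V.
Solving 6.02 N ≥ 102.6 − 1.76: N ≥ 16.751. Round up → N = 17.
LSB = 3.4 V / 2^17 = 25.940 µV.
V_rms = LSB/√12 = 7.49 µV.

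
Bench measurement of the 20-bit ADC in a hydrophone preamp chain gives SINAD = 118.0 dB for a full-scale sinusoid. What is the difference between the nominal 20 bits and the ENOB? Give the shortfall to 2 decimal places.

0.69 bits

N_eff = (118.0 − 1.76)/6.02 = 19.3090 bits.
Lost resolution: 20 − 19.3090 = 0.6910 bits.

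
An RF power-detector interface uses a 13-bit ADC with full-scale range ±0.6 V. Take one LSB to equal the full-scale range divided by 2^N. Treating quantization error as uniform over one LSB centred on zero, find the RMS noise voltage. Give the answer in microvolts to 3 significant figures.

Range = 0.6 − (-0.6) = 1.2 V.
LSB = 1.2 V / 2^13 = 146.48 µV.
RMS of a uniform error over width LSB is LSB/√12 = 42.3 µV.

42.3 µV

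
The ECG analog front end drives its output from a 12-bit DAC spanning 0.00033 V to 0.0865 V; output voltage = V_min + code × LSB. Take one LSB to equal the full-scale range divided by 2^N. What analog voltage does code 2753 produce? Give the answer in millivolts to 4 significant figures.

58.25 mV

Range = 0.0865 − (0.00033) = 0.08617 V. LSB = 0.08617 V / 2^12.
V_out = 0.00033 + 2753 × (0.08617/4096) V
      = 0.00033 + 0.0579165 = 0.0582465 V.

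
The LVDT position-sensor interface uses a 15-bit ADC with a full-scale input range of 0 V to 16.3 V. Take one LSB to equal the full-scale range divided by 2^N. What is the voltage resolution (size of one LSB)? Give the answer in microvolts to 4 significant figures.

497.4 µV

Full-scale range = 16.3 V.
2^15 = 32768 levels.
LSB = 16.3 V / 2^15 = 497.4 µV.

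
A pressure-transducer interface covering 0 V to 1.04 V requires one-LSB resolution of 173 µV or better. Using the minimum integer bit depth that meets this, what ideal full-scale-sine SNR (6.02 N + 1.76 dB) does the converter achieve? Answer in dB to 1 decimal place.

80.0 dB

Full-scale range = 1.04 V.
Need 2^N ≥ 1.04 V / 173 µV = 6012 → N_min = 13.
Ideal SNR at N = 13: 6.02·13 + 1.76 = 80.0 dB.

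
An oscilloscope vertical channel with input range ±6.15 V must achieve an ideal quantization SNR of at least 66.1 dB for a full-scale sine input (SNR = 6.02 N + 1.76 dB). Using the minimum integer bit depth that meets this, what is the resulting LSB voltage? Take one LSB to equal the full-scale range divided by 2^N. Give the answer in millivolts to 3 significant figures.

Span: 6.15 V − (-6.15 V) = 12.3 V.
6.02 N + 1.76 ≥ 66.1 gives N ≥ 10.688, so the minimum integer is 11.
One LSB is 12.3 V / 2048 = 6.01 mV.

6.01 mV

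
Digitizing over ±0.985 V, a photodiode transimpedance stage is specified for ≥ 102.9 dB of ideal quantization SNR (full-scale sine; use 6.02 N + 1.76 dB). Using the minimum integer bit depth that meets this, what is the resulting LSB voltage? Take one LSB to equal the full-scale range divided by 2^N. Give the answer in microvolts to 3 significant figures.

15.0 µV

Full-scale range = 0.985 V − (-0.985 V) = 1.97 V.
Solving 6.02 N ≥ 102.9 − 1.76: N ≥ 16.801. Round up → N = 17.
Step size = 1.97/131072 V = 15.0 µV.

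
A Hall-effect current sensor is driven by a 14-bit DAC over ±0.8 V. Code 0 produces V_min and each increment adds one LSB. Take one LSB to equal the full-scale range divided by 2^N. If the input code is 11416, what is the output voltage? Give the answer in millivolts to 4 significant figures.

314.8 mV

Range = 0.8 − (-0.8) = 1.6 V. LSB = 1.6 V / 2^14.
V_out = V_min + code × LSB = -0.8 V + 11416 × 1.6 V / 16384
      = -0.8 V + 1.11484 V = 0.314844 V.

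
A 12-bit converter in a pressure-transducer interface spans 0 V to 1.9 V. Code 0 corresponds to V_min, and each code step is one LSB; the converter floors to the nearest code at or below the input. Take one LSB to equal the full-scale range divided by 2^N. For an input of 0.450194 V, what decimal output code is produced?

Span = 1.9 V. LSB = 1.9 V / 2^12 ≈ 463.9 µV.
V_in − V_min = 0.450194 − (0) = 0.450194 V.
Divide by LSB: 0.450194 × 4096/1.9 = 970.5235.
Truncating gives code 970.

970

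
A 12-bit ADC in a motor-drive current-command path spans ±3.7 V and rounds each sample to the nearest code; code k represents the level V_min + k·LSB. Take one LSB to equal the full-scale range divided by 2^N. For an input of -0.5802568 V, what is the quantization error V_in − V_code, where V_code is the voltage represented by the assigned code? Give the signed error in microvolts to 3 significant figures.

−325 µV

Range = 3.7 − (-3.7) = 7.4 V. LSB = 7.4 V / 2^12 ≈ 1.807 mV.
(V_in − V_min)/LSB = (-0.5802568 − (-3.7)) × 4096/7.4 = 1726.8200 → nearest code k = 1727.
V_code = -3.7 + (1727/4096) × 7.4 = -0.5799316406 V.
e = -0.5802568 − (-0.5799316406) = −325 µV.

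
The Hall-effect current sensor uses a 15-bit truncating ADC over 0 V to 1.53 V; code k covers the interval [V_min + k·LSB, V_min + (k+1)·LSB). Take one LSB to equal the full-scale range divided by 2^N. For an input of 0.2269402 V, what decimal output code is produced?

4860

Range is 1.53 V. LSB = 1.53 V / 2^15 ≈ 46.69 µV.
code = ⌊(V_in − V_min)/LSB⌋ = ⌊(V_in − V_min) × 2^15 / range⌋
     = ⌊(0.2269402 − (0)) × 32768 / 1.53⌋ = ⌊0.2269402 × 32768/1.53⌋
     = ⌊4860.377⌋ = 4860.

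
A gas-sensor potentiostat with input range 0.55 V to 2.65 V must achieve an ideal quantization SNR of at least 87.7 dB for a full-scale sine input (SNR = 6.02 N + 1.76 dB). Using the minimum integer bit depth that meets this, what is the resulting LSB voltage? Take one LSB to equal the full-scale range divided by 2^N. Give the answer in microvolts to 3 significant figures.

Full-scale range = 2.65 V − (0.55 V) = 2.1 V.
6.02 N + 1.76 ≥ 87.7 gives N ≥ 14.276, so the minimum integer is 15.
Step size = 2.1/32768 V = 64.1 µV.

64.1 µV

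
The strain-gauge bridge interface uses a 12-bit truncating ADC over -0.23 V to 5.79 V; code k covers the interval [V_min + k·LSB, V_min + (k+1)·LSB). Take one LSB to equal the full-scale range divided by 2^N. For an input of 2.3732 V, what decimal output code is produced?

Range = 5.79 − (-0.23) = 6.02 V. LSB = 6.02 V / 2^12 ≈ 1.470 mV.
code = ⌊(V_in − V_min)/LSB⌋ = ⌊(V_in − V_min) × 2^12 / range⌋
     = ⌊(2.3732 − (-0.23)) × 4096 / 6.02⌋ = ⌊2.6032 × 4096/6.02⌋
     = ⌊1771.214⌋ = 1771.

1771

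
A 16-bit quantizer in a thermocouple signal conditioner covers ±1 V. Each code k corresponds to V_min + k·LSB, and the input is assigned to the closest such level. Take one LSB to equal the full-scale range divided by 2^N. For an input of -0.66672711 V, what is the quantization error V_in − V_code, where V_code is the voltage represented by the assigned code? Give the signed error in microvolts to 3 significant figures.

−9.58 µV

Range = 1 − (-1) = 2 V. LSB = 2 V / 2^16 ≈ 30.52 µV.
(-0.66672711 − (-1)) / LSB = 0.33327289 × 65536/2 = 10920.6861. Nearest integer: k = 10921.
V_code = V_min + k × range/2^16 = -1 + 10921 × 2/65536 = -0.66671752930 V.
V_in − V_code = -0.66672711 − (-0.66671752930) = −9.58 µV.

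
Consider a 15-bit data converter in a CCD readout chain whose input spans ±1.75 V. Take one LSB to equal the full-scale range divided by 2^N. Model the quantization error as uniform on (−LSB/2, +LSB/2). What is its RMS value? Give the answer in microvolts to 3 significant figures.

30.8 µV

Full-scale range = 1.75 V − (-1.75 V) = 3.5 V.
LSB = 3.5 V ÷ 2^15 = 3.5/32768 V = 106.81 µV.
V_rms = LSB/√12 = 106.81 µV / √12 = 30.8 µV.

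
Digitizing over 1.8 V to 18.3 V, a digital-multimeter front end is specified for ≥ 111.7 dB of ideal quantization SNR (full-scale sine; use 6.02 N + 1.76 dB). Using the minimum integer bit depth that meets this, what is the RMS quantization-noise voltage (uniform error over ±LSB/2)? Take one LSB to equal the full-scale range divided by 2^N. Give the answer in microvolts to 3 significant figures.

Range = 18.3 − (1.8) = 16.5 V.
Required N = ⌈(111.7 − 1.76)/6.02⌉ = ⌈18.262⌉ = 19.
LSB = 16.5 V ÷ 2^19 = 16.5/524288 V = 31.471 µV.
σ_q = LSB/√12 = 31.471 µV/3.4641 = 9.08 µV.

9.08 µV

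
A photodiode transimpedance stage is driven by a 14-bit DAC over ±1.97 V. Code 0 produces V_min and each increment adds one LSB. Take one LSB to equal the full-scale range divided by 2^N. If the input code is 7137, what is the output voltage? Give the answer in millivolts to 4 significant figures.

-253.7 mV

The full-scale span is 1.97 − (-1.97) = 3.94 V. LSB = 3.94 V / 2^14.
V_out = -1.97 + 7137 × (3.94/16384) V
      = -1.97 + 1.71630 = -0.253705 V.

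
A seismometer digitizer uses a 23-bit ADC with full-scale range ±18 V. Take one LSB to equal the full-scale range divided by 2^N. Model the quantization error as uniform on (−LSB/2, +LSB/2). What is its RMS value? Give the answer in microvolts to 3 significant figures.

Full-scale range = 18 V − (-18 V) = 36 V.
LSB = 36 V ÷ 2^23 = 36/8388608 V = 4.2915 µV.
RMS of a uniform error over width LSB is LSB/√12 = 1.24 µV.

1.24 µV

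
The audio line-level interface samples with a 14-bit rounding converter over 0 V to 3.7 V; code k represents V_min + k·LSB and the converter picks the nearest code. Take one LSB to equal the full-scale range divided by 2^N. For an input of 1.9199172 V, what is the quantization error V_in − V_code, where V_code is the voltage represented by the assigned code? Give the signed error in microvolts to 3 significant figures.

V_FS = 3.7 V. LSB = 3.7 V / 2^14 ≈ 225.8 µV.
(V_in − V_min)/LSB = (1.9199172 − (0)) × 16384/3.7 = 8501.6009 → nearest code k = 8502.
V_code = 0 + (8502/16384) × 3.7 = 1.9200073242 V.
e = 1.9199172 − (1.9200073242) = −90.1 µV.

−90.1 µV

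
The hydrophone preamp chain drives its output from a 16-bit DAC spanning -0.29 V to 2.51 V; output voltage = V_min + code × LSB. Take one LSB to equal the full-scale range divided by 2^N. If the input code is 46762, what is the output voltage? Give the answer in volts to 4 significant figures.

1.708 V

Span: 2.51 V − (-0.29 V) = 2.8 V. LSB = 2.8 V / 2^16.
V_out = V_min + code × LSB = -0.29 V + 46762 × 2.8 V / 65536
      = -0.29 + 1.99789 = 1.70789 V.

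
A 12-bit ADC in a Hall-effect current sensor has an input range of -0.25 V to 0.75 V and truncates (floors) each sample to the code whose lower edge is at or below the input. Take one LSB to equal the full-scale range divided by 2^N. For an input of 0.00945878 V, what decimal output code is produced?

Full-scale range = 0.75 V − (-0.25 V) = 1 V. LSB = 1 V / 2^12 ≈ 244.1 µV.
(V_in − V_min) × 2^12/range = (0.00945878 − (-0.25)) × 4096/1 = 1062.743.
Floor → code = 1062.

1062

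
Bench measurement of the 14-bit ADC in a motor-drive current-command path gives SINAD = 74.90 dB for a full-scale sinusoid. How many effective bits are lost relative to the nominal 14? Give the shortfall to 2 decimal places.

1.85 bits

ENOB = (SINAD − 1.76)/6.02 = (74.90 − 1.76)/6.02 = 12.1495 bits.
Shortfall = 14 − 12.1495 = 1.8505 bits.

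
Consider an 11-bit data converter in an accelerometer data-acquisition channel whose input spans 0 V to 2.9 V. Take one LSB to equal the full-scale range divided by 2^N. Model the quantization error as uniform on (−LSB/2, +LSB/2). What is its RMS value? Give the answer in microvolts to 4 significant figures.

Full-scale range = 2.9 V.
Step size = 2.9/2048 V = 1.41602 mV.
For a uniform distribution on [−LSB/2, +LSB/2], V_rms = LSB/√12 = 1.41602 mV/3.4641 = 408.8 µV.

408.8 µV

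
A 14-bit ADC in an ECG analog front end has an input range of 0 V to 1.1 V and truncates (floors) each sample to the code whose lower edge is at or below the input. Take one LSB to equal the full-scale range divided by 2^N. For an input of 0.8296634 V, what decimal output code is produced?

V_FS = 1.1 V. LSB = 1.1 V / 2^14 ≈ 67.14 µV.
code = ⌊(V_in − V_min)/LSB⌋ = ⌊(V_in − V_min) × 2^14 / range⌋
     = ⌊(0.8296634 − (0)) × 16384 / 1.1⌋ = ⌊0.8296634 × 16384/1.1⌋
     = ⌊12357.459⌋ = 12357.

12357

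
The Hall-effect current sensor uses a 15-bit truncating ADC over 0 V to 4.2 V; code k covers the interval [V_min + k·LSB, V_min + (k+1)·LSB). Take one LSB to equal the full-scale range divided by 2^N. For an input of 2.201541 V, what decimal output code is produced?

Full-scale range = 4.2 V. LSB = 4.2 V / 2^15 ≈ 128.2 µV.
(V_in − V_min) × 2^15/range = (2.201541 − (0)) × 32768/4.2 = 17176.213.
Floor → code = 17176.

17176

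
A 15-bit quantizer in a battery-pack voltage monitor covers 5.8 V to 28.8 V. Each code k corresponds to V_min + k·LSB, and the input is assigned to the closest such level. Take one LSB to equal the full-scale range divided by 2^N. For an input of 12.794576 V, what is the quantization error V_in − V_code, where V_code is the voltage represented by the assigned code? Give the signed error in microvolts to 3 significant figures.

+99.7 µV

Full-scale range = 28.8 V − (5.8 V) = 23 V. LSB = 23 V / 2^15 ≈ 0.7019 mV.
Position in LSBs: (12.794576 − (5.8)) × 32768/23 = 9965.1420; rounding gives k = 9965.
V_code = V_min + k × range/2^15 = 5.8 + 9965 × 23/32768 = 12.794476318 V.
V_in − V_code = 12.794576 − (12.794476318) = +99.7 µV.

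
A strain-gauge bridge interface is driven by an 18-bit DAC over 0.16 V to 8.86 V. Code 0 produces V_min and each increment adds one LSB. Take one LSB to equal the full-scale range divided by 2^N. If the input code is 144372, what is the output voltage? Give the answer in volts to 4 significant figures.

Range = 8.86 − (0.16) = 8.7 V. LSB = 8.7 V / 2^18.
V_out = V_min + code × LSB = 0.16 V + 144372 × 8.7 V / 262144
      = 0.16 V + 4.79140 V = 4.95140 V.

4.951 V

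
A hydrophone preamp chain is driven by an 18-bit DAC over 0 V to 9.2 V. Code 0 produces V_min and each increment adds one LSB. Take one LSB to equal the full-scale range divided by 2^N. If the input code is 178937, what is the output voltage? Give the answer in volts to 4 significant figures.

6.280 V

Range is 9.2 V. LSB = 9.2 V / 2^18.
V_out = V_min + code × LSB = 0 V + 178937 × 9.2 V / 262144
      = 0 V + 6.27983 V = 6.27983 V.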